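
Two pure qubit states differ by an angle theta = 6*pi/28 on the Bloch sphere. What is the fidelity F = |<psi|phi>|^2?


For states separated by angle theta on Bloch sphere:
F = cos^2(theta/2)
theta = 6*pi/28 = 0.6732
theta/2 = 0.3366
cos(theta/2) = 0.9439
F = 0.8909

0.8909


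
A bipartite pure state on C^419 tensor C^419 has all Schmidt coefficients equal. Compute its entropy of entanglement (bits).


For a maximally entangled state in d x d:
S = log2(d) = log2(419)
= 8.7108

8.7108


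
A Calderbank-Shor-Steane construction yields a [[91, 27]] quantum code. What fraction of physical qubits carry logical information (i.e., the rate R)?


Code rate R = k/n
= 27/91
= 0.2967

0.2967


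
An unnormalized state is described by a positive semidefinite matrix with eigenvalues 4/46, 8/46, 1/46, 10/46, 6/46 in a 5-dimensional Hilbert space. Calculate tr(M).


tr(M) = sum of eigenvalues
= 4/46 + 8/46 + 1/46 + 10/46 + 6/46
= 29/46
= 0.6304

0.6304


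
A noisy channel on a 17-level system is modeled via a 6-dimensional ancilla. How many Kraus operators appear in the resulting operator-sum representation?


Tracing out the environment in an orthonormal basis {|i>_E} gives Kraus operators K_i = <i|_E U |0>_E.
Number of Kraus operators = dim(H_env) = d_env
= 6

6


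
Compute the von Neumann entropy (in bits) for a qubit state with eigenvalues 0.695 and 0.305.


S = -p*log2(p) - (1-p)*log2(1-p)
p = 0.6950, 1-p = 0.3050
= -0.6950 * log2(0.6950) - 0.3050 * log2(0.3050)
= -(-0.3648) - (-0.5225)
= 0.8873

0.8873


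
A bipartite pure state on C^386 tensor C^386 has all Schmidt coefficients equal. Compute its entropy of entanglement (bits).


For a maximally entangled state in d x d:
S = log2(d) = log2(386)
= 8.5925

8.5925


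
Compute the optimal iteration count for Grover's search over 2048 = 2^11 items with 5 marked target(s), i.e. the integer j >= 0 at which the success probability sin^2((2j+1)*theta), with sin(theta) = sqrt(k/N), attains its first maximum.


After j Grover iterations the success probability is P(j) = sin^2((2j+1)*theta), where sin(theta) = sqrt(k/N).
N = 2^11 = 2048, k = 5
sin(theta) = sqrt(k/N) = 0.04941058844
theta = arcsin(sqrt(k/N)) = 0.04943071578 rad
P(j) reaches its first maximum when (2j+1)*theta is as close as possible to pi/2, i.e. j = round(pi/(4*theta) - 1/2).
pi/(4*theta) - 1/2 = 15.3889
(For comparison, the common estimate pi/4 * sqrt(N/k) = 15.8953; the exact maximiser is used here.)
Optimal iterations = 15

15


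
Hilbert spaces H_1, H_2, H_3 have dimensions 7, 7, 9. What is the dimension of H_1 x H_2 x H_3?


dim(H_1 x H_2 x H_3) = 7 * 7 * 9
= 49 * 9
= 441

441


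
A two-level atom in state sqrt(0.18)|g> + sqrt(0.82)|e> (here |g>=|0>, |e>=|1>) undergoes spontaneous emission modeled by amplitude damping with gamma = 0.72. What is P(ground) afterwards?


For amplitude damping with parameter gamma on state sqrt(a)|0> + sqrt(b)|1>:
alpha^2 = 0.18, beta^2 = 0.82
P(|0>) = alpha^2 + gamma * beta^2
= 0.18 + 0.72 * 0.82
= 0.18 + 0.5904
= 0.7704

0.7704


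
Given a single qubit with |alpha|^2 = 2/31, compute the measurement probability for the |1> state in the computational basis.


|alpha|^2 = 2/31 = 0.0645
|beta|^2 = 1 - 2/31 = 29/31 = 0.9355
P(|1>) = |beta|^2 = 0.9355

0.9355


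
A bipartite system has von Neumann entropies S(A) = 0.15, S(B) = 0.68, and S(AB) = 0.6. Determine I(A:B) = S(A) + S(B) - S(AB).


I(A:B) = S(A) + S(B) - S(AB)
= 0.15 + 0.68 - 0.6
= 0.2300

0.2300


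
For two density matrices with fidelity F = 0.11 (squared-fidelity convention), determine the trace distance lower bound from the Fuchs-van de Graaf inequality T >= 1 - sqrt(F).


Fuchs-van de Graaf (squared-fidelity convention): 1 - sqrt(F) <= T <= sqrt(1 - F).
Lower bound: T >= 1 - sqrt(F)
sqrt(F) = sqrt(0.11) = 0.3317
T >= 1 - 0.3317
T >= 0.6683

0.6683


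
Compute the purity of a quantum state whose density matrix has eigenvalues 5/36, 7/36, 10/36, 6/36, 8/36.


tr(rho^2) = sum of eigenvalues squared
= (5/36)^2 + (7/36)^2 + (10/36)^2 + (6/36)^2 + (8/36)^2
= (25 + 49 + 100 + 36 + 64) / 1296
= 274/1296
= 0.2114

0.2114


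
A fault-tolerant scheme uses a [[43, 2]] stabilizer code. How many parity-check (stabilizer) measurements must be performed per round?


For an [[n,k]] stabilizer code:
Number of stabilizer generators = n - k
= 43 - 2
= 41

41


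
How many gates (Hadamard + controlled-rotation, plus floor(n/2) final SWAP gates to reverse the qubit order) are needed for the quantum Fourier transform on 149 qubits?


Hadamard gates: 149
Controlled rotations: n*(n-1)/2 = 149*148/2 = 11026
SWAP gates: floor(n/2) = floor(149/2) = 74
Total = 149 + 11026 + 74
= 11249

11249


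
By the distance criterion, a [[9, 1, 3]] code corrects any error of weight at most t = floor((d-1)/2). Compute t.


Code parameters: [[9, 1, 3]], distance d = 3.
Number of correctable errors = floor((d-1)/2)
= floor((3 - 1)/2)
= floor(2/2)
= 1

1


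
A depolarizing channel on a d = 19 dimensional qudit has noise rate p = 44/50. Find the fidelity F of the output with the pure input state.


F = (1-p) + p/d
= (1 - 0.8800) + 0.8800/19
= 0.1200 + 0.0463
= 0.1663

0.1663


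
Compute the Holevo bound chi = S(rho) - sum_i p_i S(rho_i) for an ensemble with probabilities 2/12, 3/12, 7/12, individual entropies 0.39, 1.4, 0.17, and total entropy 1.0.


chi = S(rho) - sum_i p_i * S(rho_i)
Weighted entropy = 2/12 * 0.39 + 3/12 * 1.4 + 7/12 * 0.17
= 0.5142
chi = 1.0 - 0.5142
= 0.4858

0.4858


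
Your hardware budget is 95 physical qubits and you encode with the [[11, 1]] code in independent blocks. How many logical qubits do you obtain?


Each code block uses 11 physical qubits for 1 logical qubit(s).
Number of complete blocks = floor(95 / 11) = 8
Logical qubits = 8 * 1
= 8

8


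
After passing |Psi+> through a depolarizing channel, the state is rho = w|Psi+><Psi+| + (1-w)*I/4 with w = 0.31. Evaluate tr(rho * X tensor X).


|Psi+> = (|01> + |10>)/sqrt(2)
For the pure Bell state, <X_A X_B> = +1 (Bell-state Pauli correlator).
The maximally-mixed part I/4 has tr(I/4 * P tensor P) = 0 for any traceless Pauli P.
So <X_A X_B>_rho = w * (+1) + (1 - w) * 0
= 0.31 * (+1)
= 0.3100

0.3100


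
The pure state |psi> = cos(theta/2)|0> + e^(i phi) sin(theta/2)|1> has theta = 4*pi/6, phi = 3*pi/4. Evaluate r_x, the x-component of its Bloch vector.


theta = 2.0944, phi = 2.3562
r_x = sin(theta)*cos(phi) = 0.8660 * -0.7071
r_x = -0.6124

-0.6124


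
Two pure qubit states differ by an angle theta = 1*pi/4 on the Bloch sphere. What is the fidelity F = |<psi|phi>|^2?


For states separated by angle theta on Bloch sphere:
F = cos^2(theta/2)
theta = 1*pi/4 = 0.7854
theta/2 = 0.3927
cos(theta/2) = 0.9239
F = 0.8536

0.8536


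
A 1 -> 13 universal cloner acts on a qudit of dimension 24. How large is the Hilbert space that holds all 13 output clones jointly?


Output space = H^(tensor 13) where dim(H) = 24
dim = 24^13
= 576 (after 2 factors)
= 13824 (after 3 factors)
= 331776 (after 4 factors)
= 7962624 (after 5 factors)
= 191102976 (after 6 factors)
= 4586471424 (after 7 factors)
= 110075314176 (after 8 factors)
= 2641807540224 (after 9 factors)
= 63403380965376 (after 10 factors)
= 1521681143169024 (after 11 factors)
= 36520347436056576 (after 12 factors)
= 876488338465357824 (after 13 factors)
= 876488338465357824

876488338465357824


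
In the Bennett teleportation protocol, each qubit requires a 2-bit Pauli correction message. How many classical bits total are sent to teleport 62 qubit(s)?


Quantum teleportation requires 2 classical bits per qubit teleported.
62 qubit(s) -> 2 * 62 = 124 classical bits

124


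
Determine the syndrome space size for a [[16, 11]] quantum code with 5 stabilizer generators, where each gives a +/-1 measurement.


Each stabilizer generator gives a binary (+1 or -1) measurement outcome.
With 5 independent generators:
Total syndromes = 2^5
= 32

32


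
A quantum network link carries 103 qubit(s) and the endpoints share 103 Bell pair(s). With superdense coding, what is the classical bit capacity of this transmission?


Superdense coding allows 2 classical bits per shared entangled pair.
103 pair(s) -> 2 * 103 = 206 classical bits

206


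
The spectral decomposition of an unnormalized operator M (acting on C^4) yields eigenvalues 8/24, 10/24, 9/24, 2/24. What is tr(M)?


tr(M) = sum of eigenvalues
= 8/24 + 10/24 + 9/24 + 2/24
= 29/24
= 1.2083

1.2083


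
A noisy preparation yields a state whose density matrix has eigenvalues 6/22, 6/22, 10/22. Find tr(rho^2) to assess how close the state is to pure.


tr(rho^2) = sum of eigenvalues squared
= (6/22)^2 + (6/22)^2 + (10/22)^2
= (36 + 36 + 100) / 484
= 172/484
= 0.3554

0.3554


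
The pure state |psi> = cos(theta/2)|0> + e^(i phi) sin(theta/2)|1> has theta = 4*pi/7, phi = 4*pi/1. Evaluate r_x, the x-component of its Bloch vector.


theta = 1.7952, phi = 12.5664
r_x = sin(theta)*cos(phi) = 0.9749 * 1.0000
r_x = 0.9749

0.9749


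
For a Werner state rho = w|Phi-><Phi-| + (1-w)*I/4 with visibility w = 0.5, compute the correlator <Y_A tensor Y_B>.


|Phi-> = (|00> - |11>)/sqrt(2)
For the pure Bell state, <Y_A Y_B> = +1 (Bell-state Pauli correlator).
The maximally-mixed part I/4 has tr(I/4 * P tensor P) = 0 for any traceless Pauli P.
So <Y_A Y_B>_rho = w * (+1) + (1 - w) * 0
= 0.5 * (+1)
= 0.5000

0.5000


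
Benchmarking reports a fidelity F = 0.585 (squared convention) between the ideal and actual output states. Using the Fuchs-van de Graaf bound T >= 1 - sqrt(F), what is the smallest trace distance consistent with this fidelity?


Fuchs-van de Graaf (squared-fidelity convention): 1 - sqrt(F) <= T <= sqrt(1 - F).
Lower bound: T >= 1 - sqrt(F)
sqrt(F) = sqrt(0.585) = 0.7649
T >= 1 - 0.7649
T >= 0.2351

0.2351


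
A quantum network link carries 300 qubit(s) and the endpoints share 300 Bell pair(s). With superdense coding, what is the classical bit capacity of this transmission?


Superdense coding allows 2 classical bits per shared entangled pair.
300 pair(s) -> 2 * 300 = 600 classical bits

600


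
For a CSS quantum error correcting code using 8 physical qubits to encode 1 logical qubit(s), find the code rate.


Code rate R = k/n
= 1/8
= 0.1250

0.1250


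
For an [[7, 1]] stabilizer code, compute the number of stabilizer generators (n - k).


For an [[n,k]] stabilizer code:
Number of stabilizer generators = n - k
= 7 - 1
= 6

6


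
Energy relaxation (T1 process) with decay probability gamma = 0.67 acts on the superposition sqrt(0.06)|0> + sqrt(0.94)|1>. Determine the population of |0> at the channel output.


For amplitude damping with parameter gamma on state sqrt(a)|0> + sqrt(b)|1>:
alpha^2 = 0.06, beta^2 = 0.94
P(|0>) = alpha^2 + gamma * beta^2
= 0.06 + 0.67 * 0.94
= 0.06 + 0.6298
= 0.6898

0.6898


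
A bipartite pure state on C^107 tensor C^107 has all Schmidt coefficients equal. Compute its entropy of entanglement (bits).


For a maximally entangled state in d x d:
S = log2(d) = log2(107)
= 6.7415

6.7415


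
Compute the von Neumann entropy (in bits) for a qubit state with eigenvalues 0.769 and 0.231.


S = -p*log2(p) - (1-p)*log2(1-p)
p = 0.7690, 1-p = 0.2310
= -0.7690 * log2(0.7690) - 0.2310 * log2(0.2310)
= -(-0.2914) - (-0.4883)
= 0.7798

0.7798


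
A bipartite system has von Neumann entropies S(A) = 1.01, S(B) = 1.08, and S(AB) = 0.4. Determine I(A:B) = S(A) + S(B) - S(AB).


I(A:B) = S(A) + S(B) - S(AB)
= 1.01 + 1.08 - 0.4
= 1.6900

1.6900


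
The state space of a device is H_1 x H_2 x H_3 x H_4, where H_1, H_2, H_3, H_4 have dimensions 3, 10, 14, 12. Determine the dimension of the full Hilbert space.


dim(H_1 x H_2 x H_3 x H_4) = 3 * 10 * 14 * 12
= 30 * 14 * 12
= 420 * 12
= 5040

5040


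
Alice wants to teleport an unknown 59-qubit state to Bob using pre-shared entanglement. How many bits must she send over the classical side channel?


Quantum teleportation requires 2 classical bits per qubit teleported.
59 qubit(s) -> 2 * 59 = 118 classical bits

118


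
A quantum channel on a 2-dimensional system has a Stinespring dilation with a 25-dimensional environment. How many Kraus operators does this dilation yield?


Tracing out the environment in an orthonormal basis {|i>_E} gives Kraus operators K_i = <i|_E U |0>_E.
Number of Kraus operators = dim(H_env) = d_env
= 25

25


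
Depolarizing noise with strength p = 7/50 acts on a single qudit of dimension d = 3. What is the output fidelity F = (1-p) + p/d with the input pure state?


F = (1-p) + p/d
= (1 - 0.1400) + 0.1400/3
= 0.8600 + 0.0467
= 0.9067

0.9067


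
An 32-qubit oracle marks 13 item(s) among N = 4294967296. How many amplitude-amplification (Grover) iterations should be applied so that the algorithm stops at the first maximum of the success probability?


After j Grover iterations the success probability is P(j) = sin^2((2j+1)*theta), where sin(theta) = sqrt(k/N).
N = 2^32 = 4294967296, k = 13
sin(theta) = sqrt(k/N) = 5.501634637e-05
theta = arcsin(sqrt(k/N)) = 5.501634639e-05 rad
P(j) reaches its first maximum when (2j+1)*theta is as close as possible to pi/2, i.e. j = round(pi/(4*theta) - 1/2).
pi/(4*theta) - 1/2 = 14275.2238
(For comparison, the common estimate pi/4 * sqrt(N/k) = 14275.7238; the exact maximiser is used here.)
Optimal iterations = 14275

14275


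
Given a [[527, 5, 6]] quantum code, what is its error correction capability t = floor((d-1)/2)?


Code parameters: [[527, 5, 6]], distance d = 6.
Number of correctable errors = floor((d-1)/2)
= floor((6 - 1)/2)
= floor(5/2)
= 2

2


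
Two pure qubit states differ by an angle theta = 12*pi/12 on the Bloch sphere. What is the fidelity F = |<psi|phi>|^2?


For states separated by angle theta on Bloch sphere:
F = cos^2(theta/2)
theta = 12*pi/12 = 3.1416
theta/2 = 1.5708
cos(theta/2) = 0.0000
F = 0.0000

0.0000


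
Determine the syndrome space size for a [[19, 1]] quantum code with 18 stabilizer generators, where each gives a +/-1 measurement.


Each stabilizer generator gives a binary (+1 or -1) measurement outcome.
With 18 independent generators:
Total syndromes = 2^18
= 262144

262144


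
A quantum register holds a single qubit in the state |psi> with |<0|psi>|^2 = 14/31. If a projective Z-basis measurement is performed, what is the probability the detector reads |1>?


|alpha|^2 = 14/31 = 0.4516
|beta|^2 = 1 - 14/31 = 17/31 = 0.5484
P(|1>) = |beta|^2 = 0.5484

0.5484


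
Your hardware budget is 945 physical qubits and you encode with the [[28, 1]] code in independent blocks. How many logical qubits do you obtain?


Each code block uses 28 physical qubits for 1 logical qubit(s).
Number of complete blocks = floor(945 / 28) = 33
Logical qubits = 33 * 1
= 33

33


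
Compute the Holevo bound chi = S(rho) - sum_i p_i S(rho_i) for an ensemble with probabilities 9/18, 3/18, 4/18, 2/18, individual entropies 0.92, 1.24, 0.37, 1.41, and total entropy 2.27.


chi = S(rho) - sum_i p_i * S(rho_i)
Weighted entropy = 9/18 * 0.92 + 3/18 * 1.24 + 4/18 * 0.37 + 2/18 * 1.41
= 0.9056
chi = 2.27 - 0.9056
= 1.3644

1.3644


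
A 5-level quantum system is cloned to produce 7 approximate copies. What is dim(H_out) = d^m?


Output space = H^(tensor 7) where dim(H) = 5
dim = 5^7
= 25 (after 2 factors)
= 125 (after 3 factors)
= 625 (after 4 factors)
= 3125 (after 5 factors)
= 15625 (after 6 factors)
= 78125 (after 7 factors)
= 78125

78125


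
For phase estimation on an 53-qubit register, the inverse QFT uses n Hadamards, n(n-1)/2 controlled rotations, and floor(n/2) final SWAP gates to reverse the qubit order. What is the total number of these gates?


Hadamard gates: 53
Controlled rotations: n*(n-1)/2 = 53*52/2 = 1378
SWAP gates: floor(n/2) = floor(53/2) = 26
Total = 53 + 1378 + 26
= 1457

1457


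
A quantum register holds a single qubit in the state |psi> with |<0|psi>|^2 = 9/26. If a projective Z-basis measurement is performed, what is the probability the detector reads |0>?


|alpha|^2 = 9/26 = 0.3462
|beta|^2 = 1 - 9/26 = 17/26 = 0.6538
P(|0>) = |alpha|^2 = 0.3462

0.3462


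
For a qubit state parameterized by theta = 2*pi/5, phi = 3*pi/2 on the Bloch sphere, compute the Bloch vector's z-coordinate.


theta = 1.2566, phi = 4.7124
r_z = cos(theta) = 0.3090

0.3090


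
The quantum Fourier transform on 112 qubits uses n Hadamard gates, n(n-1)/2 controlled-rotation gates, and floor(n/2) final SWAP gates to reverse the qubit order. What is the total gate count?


Hadamard gates: 112
Controlled rotations: n*(n-1)/2 = 112*111/2 = 6216
SWAP gates: floor(n/2) = floor(112/2) = 56
Total = 112 + 6216 + 56
= 6384

6384


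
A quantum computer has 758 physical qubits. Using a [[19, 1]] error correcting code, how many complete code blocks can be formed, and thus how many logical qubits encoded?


Each code block uses 19 physical qubits for 1 logical qubit(s).
Number of complete blocks = floor(758 / 19) = 39
Logical qubits = 39 * 1
= 39

39


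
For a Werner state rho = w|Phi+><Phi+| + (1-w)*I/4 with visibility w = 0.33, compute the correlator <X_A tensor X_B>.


|Phi+> = (|00> + |11>)/sqrt(2)
For the pure Bell state, <X_A X_B> = +1 (Bell-state Pauli correlator).
The maximally-mixed part I/4 has tr(I/4 * P tensor P) = 0 for any traceless Pauli P.
So <X_A X_B>_rho = w * (+1) + (1 - w) * 0
= 0.33 * (+1)
= 0.3300

0.3300


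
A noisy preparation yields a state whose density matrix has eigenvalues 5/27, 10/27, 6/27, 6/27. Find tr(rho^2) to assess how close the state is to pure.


tr(rho^2) = sum of eigenvalues squared
= (5/27)^2 + (10/27)^2 + (6/27)^2 + (6/27)^2
= (25 + 100 + 36 + 36) / 729
= 197/729
= 0.2702

0.2702


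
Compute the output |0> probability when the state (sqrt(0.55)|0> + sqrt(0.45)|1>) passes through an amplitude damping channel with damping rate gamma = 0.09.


For amplitude damping with parameter gamma on state sqrt(a)|0> + sqrt(b)|1>:
alpha^2 = 0.55, beta^2 = 0.45
P(|0>) = alpha^2 + gamma * beta^2
= 0.55 + 0.09 * 0.45
= 0.55 + 0.0405
= 0.5905

0.5905


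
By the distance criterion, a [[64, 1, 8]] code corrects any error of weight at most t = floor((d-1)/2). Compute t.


Code parameters: [[64, 1, 8]], distance d = 8.
Number of correctable errors = floor((d-1)/2)
= floor((8 - 1)/2)
= floor(7/2)
= 3

3


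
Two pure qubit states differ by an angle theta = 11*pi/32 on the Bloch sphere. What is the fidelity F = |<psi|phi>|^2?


For states separated by angle theta on Bloch sphere:
F = cos^2(theta/2)
theta = 11*pi/32 = 1.0799
theta/2 = 0.5400
cos(theta/2) = 0.8577
F = 0.7357

0.7357


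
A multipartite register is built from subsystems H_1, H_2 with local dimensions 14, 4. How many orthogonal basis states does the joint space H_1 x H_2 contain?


dim(H_1 x H_2) = 14 * 4
= 56

56


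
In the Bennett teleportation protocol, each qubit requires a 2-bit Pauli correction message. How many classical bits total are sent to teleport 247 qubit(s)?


Quantum teleportation requires 2 classical bits per qubit teleported.
247 qubit(s) -> 2 * 247 = 494 classical bits

494


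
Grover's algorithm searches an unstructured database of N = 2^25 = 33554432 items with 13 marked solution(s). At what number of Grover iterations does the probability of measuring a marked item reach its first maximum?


After j Grover iterations the success probability is P(j) = sin^2((2j+1)*theta), where sin(theta) = sqrt(k/N).
N = 2^25 = 33554432, k = 13
sin(theta) = sqrt(k/N) = 0.0006224389055
theta = arcsin(sqrt(k/N)) = 0.0006224389457 rad
P(j) reaches its first maximum when (2j+1)*theta is as close as possible to pi/2, i.e. j = round(pi/(4*theta) - 1/2).
pi/(4*theta) - 1/2 = 1261.3076
(For comparison, the common estimate pi/4 * sqrt(N/k) = 1261.8076; the exact maximiser is used here.)
Optimal iterations = 1261

1261


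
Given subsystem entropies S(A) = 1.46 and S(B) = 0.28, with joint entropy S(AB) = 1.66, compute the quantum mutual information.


I(A:B) = S(A) + S(B) - S(AB)
= 1.46 + 0.28 - 1.66
= 0.0800

0.0800


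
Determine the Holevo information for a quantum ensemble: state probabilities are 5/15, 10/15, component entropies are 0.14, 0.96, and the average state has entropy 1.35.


chi = S(rho) - sum_i p_i * S(rho_i)
Weighted entropy = 5/15 * 0.14 + 10/15 * 0.96
= 0.6867
chi = 1.35 - 0.6867
= 0.6633

0.6633


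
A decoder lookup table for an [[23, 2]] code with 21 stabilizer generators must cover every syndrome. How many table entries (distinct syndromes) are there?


Each stabilizer generator gives a binary (+1 or -1) measurement outcome.
With 21 independent generators:
Total syndromes = 2^21
= 2097152

2097152


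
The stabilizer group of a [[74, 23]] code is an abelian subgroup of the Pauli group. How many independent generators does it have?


For an [[n,k]] stabilizer code:
Number of stabilizer generators = n - k
= 74 - 23
= 51

51


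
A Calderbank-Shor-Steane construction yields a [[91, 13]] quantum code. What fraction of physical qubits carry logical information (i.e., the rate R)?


Code rate R = k/n
= 13/91
= 0.1429

0.1429


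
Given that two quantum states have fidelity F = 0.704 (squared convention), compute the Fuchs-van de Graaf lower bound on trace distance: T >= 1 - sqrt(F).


Fuchs-van de Graaf (squared-fidelity convention): 1 - sqrt(F) <= T <= sqrt(1 - F).
Lower bound: T >= 1 - sqrt(F)
sqrt(F) = sqrt(0.704) = 0.8390
T >= 1 - 0.8390
T >= 0.1610

0.1610


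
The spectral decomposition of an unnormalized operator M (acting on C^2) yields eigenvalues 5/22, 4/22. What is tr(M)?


tr(M) = sum of eigenvalues
= 5/22 + 4/22
= 9/22
= 0.4091

0.4091


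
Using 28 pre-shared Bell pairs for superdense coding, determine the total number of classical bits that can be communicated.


Superdense coding allows 2 classical bits per shared entangled pair.
28 pair(s) -> 2 * 28 = 56 classical bits

56


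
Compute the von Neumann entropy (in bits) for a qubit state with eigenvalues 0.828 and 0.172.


S = -p*log2(p) - (1-p)*log2(1-p)
p = 0.8280, 1-p = 0.1720
= -0.8280 * log2(0.8280) - 0.1720 * log2(0.1720)
= -(-0.2255) - (-0.4368)
= 0.6623

0.6623


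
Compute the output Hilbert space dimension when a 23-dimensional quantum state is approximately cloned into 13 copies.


Output space = H^(tensor 13) where dim(H) = 23
dim = 23^13
= 529 (after 2 factors)
= 12167 (after 3 factors)
= 279841 (after 4 factors)
= 6436343 (after 5 factors)
= 148035889 (after 6 factors)
= 3404825447 (after 7 factors)
= 78310985281 (after 8 factors)
= 1801152661463 (after 9 factors)
= 41426511213649 (after 10 factors)
= 952809757913927 (after 11 factors)
= 21914624432020321 (after 12 factors)
= 504036361936467383 (after 13 factors)
= 504036361936467383

504036361936467383


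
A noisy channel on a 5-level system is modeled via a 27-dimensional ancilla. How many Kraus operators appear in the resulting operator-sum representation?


Tracing out the environment in an orthonormal basis {|i>_E} gives Kraus operators K_i = <i|_E U |0>_E.
Number of Kraus operators = dim(H_env) = d_env
= 27

27


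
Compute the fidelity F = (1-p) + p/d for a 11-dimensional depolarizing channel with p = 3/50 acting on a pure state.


F = (1-p) + p/d
= (1 - 0.0600) + 0.0600/11
= 0.9400 + 0.0055
= 0.9455

0.9455


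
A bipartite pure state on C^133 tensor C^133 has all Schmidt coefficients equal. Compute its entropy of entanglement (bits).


For a maximally entangled state in d x d:
S = log2(d) = log2(133)
= 7.0553

7.0553


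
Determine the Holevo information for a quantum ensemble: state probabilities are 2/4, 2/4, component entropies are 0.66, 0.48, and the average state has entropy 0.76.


chi = S(rho) - sum_i p_i * S(rho_i)
Weighted entropy = 2/4 * 0.66 + 2/4 * 0.48
= 0.5700
chi = 0.76 - 0.5700
= 0.1900

0.1900


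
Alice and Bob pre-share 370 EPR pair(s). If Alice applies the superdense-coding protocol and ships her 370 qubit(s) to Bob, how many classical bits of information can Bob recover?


Superdense coding allows 2 classical bits per shared entangled pair.
370 pair(s) -> 2 * 370 = 740 classical bits

740


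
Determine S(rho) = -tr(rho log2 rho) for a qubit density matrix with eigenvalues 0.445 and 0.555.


S = -p*log2(p) - (1-p)*log2(1-p)
p = 0.4450, 1-p = 0.5550
= -0.4450 * log2(0.4450) - 0.5550 * log2(0.5550)
= -(-0.5198) - (-0.4714)
= 0.9913

0.9913


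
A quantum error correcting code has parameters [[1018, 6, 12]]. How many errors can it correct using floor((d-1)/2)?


Code parameters: [[1018, 6, 12]], distance d = 12.
Number of correctable errors = floor((d-1)/2)
= floor((12 - 1)/2)
= floor(11/2)
= 5

5


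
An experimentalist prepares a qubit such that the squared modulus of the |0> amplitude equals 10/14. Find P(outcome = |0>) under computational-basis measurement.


|alpha|^2 = 10/14 = 0.7143
|beta|^2 = 1 - 10/14 = 4/14 = 0.2857
P(|0>) = |alpha|^2 = 0.7143

0.7143


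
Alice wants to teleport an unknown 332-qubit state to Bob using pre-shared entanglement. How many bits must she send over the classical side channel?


Quantum teleportation requires 2 classical bits per qubit teleported.
332 qubit(s) -> 2 * 332 = 664 classical bits

664


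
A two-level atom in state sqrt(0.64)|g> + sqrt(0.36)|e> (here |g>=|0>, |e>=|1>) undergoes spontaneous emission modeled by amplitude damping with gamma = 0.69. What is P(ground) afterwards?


For amplitude damping with parameter gamma on state sqrt(a)|0> + sqrt(b)|1>:
alpha^2 = 0.64, beta^2 = 0.36
P(|0>) = alpha^2 + gamma * beta^2
= 0.64 + 0.69 * 0.36
= 0.64 + 0.2484
= 0.8884

0.8884


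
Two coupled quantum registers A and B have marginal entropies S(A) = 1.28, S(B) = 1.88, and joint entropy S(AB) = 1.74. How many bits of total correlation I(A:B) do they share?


I(A:B) = S(A) + S(B) - S(AB)
= 1.28 + 1.88 - 1.74
= 1.4200

1.4200


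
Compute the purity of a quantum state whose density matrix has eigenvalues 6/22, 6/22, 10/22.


tr(rho^2) = sum of eigenvalues squared
= (6/22)^2 + (6/22)^2 + (10/22)^2
= (36 + 36 + 100) / 484
= 172/484
= 0.3554

0.3554


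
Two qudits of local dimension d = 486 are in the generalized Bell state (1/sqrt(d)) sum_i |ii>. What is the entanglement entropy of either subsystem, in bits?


For a maximally entangled state in d x d:
S = log2(d) = log2(486)
= 8.9248

8.9248


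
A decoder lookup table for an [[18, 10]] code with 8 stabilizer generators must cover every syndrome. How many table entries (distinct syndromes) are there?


Each stabilizer generator gives a binary (+1 or -1) measurement outcome.
With 8 independent generators:
Total syndromes = 2^8
= 256

256


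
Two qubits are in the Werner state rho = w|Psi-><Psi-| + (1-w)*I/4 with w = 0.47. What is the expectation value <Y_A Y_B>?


|Psi-> = (|01> - |10>)/sqrt(2)
For the pure Bell state, <Y_A Y_B> = -1 (Bell-state Pauli correlator).
The maximally-mixed part I/4 has tr(I/4 * P tensor P) = 0 for any traceless Pauli P.
So <Y_A Y_B>_rho = w * (-1) + (1 - w) * 0
= 0.47 * (-1)
= -0.4700

-0.4700


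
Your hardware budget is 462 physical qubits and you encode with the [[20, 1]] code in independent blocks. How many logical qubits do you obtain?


Each code block uses 20 physical qubits for 1 logical qubit(s).
Number of complete blocks = floor(462 / 20) = 23
Logical qubits = 23 * 1
= 23

23


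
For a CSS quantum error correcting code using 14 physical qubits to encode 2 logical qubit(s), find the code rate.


Code rate R = k/n
= 2/14
= 0.1429

0.1429


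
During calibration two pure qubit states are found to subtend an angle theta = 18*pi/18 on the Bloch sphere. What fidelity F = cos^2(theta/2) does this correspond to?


For states separated by angle theta on Bloch sphere:
F = cos^2(theta/2)
theta = 18*pi/18 = 3.1416
theta/2 = 1.5708
cos(theta/2) = 0.0000
F = 0.0000

0.0000


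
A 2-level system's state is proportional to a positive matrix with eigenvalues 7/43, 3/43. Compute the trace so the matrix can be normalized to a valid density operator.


tr(M) = sum of eigenvalues
= 7/43 + 3/43
= 10/43
= 0.2326

0.2326


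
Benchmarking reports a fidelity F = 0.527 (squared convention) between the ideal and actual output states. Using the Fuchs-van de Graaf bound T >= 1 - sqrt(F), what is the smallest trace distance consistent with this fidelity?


Fuchs-van de Graaf (squared-fidelity convention): 1 - sqrt(F) <= T <= sqrt(1 - F).
Lower bound: T >= 1 - sqrt(F)
sqrt(F) = sqrt(0.527) = 0.7259
T >= 1 - 0.7259
T >= 0.2741

0.2741


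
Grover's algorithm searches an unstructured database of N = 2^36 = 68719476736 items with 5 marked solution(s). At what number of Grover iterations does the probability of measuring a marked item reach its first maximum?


After j Grover iterations the success probability is P(j) = sin^2((2j+1)*theta), where sin(theta) = sqrt(k/N).
N = 2^36 = 68719476736, k = 5
sin(theta) = sqrt(k/N) = 8.5299224e-06
theta = arcsin(sqrt(k/N)) = 8.5299224e-06 rad
P(j) reaches its first maximum when (2j+1)*theta is as close as possible to pi/2, i.e. j = round(pi/(4*theta) - 1/2).
pi/(4*theta) - 1/2 = 92075.1516
(For comparison, the common estimate pi/4 * sqrt(N/k) = 92075.6516; the exact maximiser is used here.)
Optimal iterations = 92075

92075


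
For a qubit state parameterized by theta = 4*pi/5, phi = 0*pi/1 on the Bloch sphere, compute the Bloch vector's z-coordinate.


theta = 2.5133, phi = 0.0000
r_z = cos(theta) = -0.8090

-0.8090


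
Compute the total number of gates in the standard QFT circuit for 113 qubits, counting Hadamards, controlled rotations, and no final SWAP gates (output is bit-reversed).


Hadamard gates: 113
Controlled rotations: n*(n-1)/2 = 113*112/2 = 6328
SWAP gates: 0 (omitted)
Total = 113 + 6328
= 6441

6441


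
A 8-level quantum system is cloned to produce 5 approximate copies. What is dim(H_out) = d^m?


Output space = H^(tensor 5) where dim(H) = 8
dim = 8^5
= 64 (after 2 factors)
= 512 (after 3 factors)
= 4096 (after 4 factors)
= 32768 (after 5 factors)
= 32768

32768


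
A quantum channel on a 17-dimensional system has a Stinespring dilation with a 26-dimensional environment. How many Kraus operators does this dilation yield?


Tracing out the environment in an orthonormal basis {|i>_E} gives Kraus operators K_i = <i|_E U |0>_E.
Number of Kraus operators = dim(H_env) = d_env
= 26

26


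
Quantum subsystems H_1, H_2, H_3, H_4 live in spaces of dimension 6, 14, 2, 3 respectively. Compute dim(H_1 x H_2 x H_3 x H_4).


dim(H_1 x H_2 x H_3 x H_4) = 6 * 14 * 2 * 3
= 84 * 2 * 3
= 168 * 3
= 504

504


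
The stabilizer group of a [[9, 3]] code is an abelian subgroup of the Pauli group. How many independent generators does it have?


For an [[n,k]] stabilizer code:
Number of stabilizer generators = n - k
= 9 - 3
= 6

6


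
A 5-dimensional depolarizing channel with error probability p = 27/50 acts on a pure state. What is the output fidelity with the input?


F = (1-p) + p/d
= (1 - 0.5400) + 0.5400/5
= 0.4600 + 0.1080
= 0.5680

0.5680


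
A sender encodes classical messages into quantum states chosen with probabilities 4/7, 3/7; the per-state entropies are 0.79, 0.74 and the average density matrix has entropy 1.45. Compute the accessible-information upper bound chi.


chi = S(rho) - sum_i p_i * S(rho_i)
Weighted entropy = 4/7 * 0.79 + 3/7 * 0.74
= 0.7686
chi = 1.45 - 0.7686
= 0.6814

0.6814


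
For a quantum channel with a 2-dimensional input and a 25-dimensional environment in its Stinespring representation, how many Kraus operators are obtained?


Tracing out the environment in an orthonormal basis {|i>_E} gives Kraus operators K_i = <i|_E U |0>_E.
Number of Kraus operators = dim(H_env) = d_env
= 25

25


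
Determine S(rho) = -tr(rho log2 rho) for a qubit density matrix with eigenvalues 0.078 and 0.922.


S = -p*log2(p) - (1-p)*log2(1-p)
p = 0.0780, 1-p = 0.9220
= -0.0780 * log2(0.0780) - 0.9220 * log2(0.9220)
= -(-0.2871) - (-0.1080)
= 0.3951

0.3951


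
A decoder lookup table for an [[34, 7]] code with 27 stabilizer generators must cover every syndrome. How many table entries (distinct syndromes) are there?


Each stabilizer generator gives a binary (+1 or -1) measurement outcome.
With 27 independent generators:
Total syndromes = 2^27
= 134217728

134217728


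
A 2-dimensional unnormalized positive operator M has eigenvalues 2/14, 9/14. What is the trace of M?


tr(M) = sum of eigenvalues
= 2/14 + 9/14
= 11/14
= 0.7857

0.7857


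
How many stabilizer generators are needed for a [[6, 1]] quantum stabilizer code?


For an [[n,k]] stabilizer code:
Number of stabilizer generators = n - k
= 6 - 1
= 5

5


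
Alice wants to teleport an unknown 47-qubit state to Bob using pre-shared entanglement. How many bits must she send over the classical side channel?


Quantum teleportation requires 2 classical bits per qubit teleported.
47 qubit(s) -> 2 * 47 = 94 classical bits

94


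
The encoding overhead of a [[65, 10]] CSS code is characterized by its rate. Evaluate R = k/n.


Code rate R = k/n
= 10/65
= 0.1538

0.1538


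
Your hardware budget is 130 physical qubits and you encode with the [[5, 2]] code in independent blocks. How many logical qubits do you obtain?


Each code block uses 5 physical qubits for 2 logical qubit(s).
Number of complete blocks = floor(130 / 5) = 26
Logical qubits = 26 * 2
= 52

52


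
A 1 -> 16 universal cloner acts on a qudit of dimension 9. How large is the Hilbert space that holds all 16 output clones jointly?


Output space = H^(tensor 16) where dim(H) = 9
dim = 9^16
= 81 (after 2 factors)
= 729 (after 3 factors)
= 6561 (after 4 factors)
= 59049 (after 5 factors)
= 531441 (after 6 factors)
= 4782969 (after 7 factors)
= 43046721 (after 8 factors)
= 387420489 (after 9 factors)
= 3486784401 (after 10 factors)
= 31381059609 (after 11 factors)
= 282429536481 (after 12 factors)
= 2541865828329 (after 13 factors)
= 22876792454961 (after 14 factors)
= 205891132094649 (after 15 factors)
= 1853020188851841 (after 16 factors)
= 1853020188851841

1853020188851841


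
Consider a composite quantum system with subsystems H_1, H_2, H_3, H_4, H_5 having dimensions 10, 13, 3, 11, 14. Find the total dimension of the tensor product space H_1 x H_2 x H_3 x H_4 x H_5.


dim(H_1 x H_2 x H_3 x H_4 x H_5) = 10 * 13 * 3 * 11 * 14
= 130 * 3 * 11 * 14
= 390 * 11 * 14
= 4290 * 14
= 60060

60060


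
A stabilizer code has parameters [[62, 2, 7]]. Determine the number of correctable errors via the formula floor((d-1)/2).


Code parameters: [[62, 2, 7]], distance d = 7.
Number of correctable errors = floor((d-1)/2)
= floor((7 - 1)/2)
= floor(6/2)
= 3

3


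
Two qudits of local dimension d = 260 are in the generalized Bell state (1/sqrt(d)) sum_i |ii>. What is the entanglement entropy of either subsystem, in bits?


For a maximally entangled state in d x d:
S = log2(d) = log2(260)
= 8.0224

8.0224


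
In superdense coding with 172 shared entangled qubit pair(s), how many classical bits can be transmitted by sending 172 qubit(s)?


Superdense coding allows 2 classical bits per shared entangled pair.
172 pair(s) -> 2 * 172 = 344 classical bits

344


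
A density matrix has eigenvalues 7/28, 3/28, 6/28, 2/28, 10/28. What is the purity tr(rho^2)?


tr(rho^2) = sum of eigenvalues squared
= (7/28)^2 + (3/28)^2 + (6/28)^2 + (2/28)^2 + (10/28)^2
= (49 + 9 + 36 + 4 + 100) / 784
= 198/784
= 0.2526

0.2526


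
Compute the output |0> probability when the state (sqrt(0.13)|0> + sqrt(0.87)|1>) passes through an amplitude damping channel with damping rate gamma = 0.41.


For amplitude damping with parameter gamma on state sqrt(a)|0> + sqrt(b)|1>:
alpha^2 = 0.13, beta^2 = 0.87
P(|0>) = alpha^2 + gamma * beta^2
= 0.13 + 0.41 * 0.87
= 0.13 + 0.3567
= 0.4867

0.4867


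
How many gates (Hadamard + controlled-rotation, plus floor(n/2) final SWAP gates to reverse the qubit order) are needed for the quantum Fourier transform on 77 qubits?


Hadamard gates: 77
Controlled rotations: n*(n-1)/2 = 77*76/2 = 2926
SWAP gates: floor(n/2) = floor(77/2) = 38
Total = 77 + 2926 + 38
= 3041

3041


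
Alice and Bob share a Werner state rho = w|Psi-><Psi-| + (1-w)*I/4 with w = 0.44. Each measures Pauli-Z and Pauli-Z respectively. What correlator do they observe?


|Psi-> = (|01> - |10>)/sqrt(2)
For the pure Bell state, <Z_A Z_B> = -1 (Bell-state Pauli correlator).
The maximally-mixed part I/4 has tr(I/4 * P tensor P) = 0 for any traceless Pauli P.
So <Z_A Z_B>_rho = w * (-1) + (1 - w) * 0
= 0.44 * (-1)
= -0.4400

-0.4400


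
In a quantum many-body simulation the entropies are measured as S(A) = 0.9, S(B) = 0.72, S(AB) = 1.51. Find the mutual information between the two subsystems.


I(A:B) = S(A) + S(B) - S(AB)
= 0.9 + 0.72 - 1.51
= 0.1100

0.1100


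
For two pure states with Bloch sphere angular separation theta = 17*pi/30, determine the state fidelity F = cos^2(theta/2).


For states separated by angle theta on Bloch sphere:
F = cos^2(theta/2)
theta = 17*pi/30 = 1.7802
theta/2 = 0.8901
cos(theta/2) = 0.6293
F = 0.3960

0.3960


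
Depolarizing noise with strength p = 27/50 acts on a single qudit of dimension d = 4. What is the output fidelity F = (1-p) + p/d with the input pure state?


F = (1-p) + p/d
= (1 - 0.5400) + 0.5400/4
= 0.4600 + 0.1350
= 0.5950

0.5950


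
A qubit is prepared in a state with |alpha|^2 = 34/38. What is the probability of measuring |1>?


|alpha|^2 = 34/38 = 0.8947
|beta|^2 = 1 - 34/38 = 4/38 = 0.1053
P(|1>) = |beta|^2 = 0.1053

0.1053


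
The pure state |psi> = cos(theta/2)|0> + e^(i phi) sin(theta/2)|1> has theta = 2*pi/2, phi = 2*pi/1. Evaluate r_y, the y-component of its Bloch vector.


theta = 3.1416, phi = 6.2832
r_y = sin(theta)*sin(phi) = 0.0000 * 0.0000
r_y = 0.0000

0.0000


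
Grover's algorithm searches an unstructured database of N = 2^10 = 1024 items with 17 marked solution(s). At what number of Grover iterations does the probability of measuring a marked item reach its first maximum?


After j Grover iterations the success probability is P(j) = sin^2((2j+1)*theta), where sin(theta) = sqrt(k/N).
N = 2^10 = 1024, k = 17
sin(theta) = sqrt(k/N) = 0.1288470508
theta = arcsin(sqrt(k/N)) = 0.1292062512 rad
P(j) reaches its first maximum when (2j+1)*theta is as close as possible to pi/2, i.e. j = round(pi/(4*theta) - 1/2).
pi/(4*theta) - 1/2 = 5.5786
(For comparison, the common estimate pi/4 * sqrt(N/k) = 6.0956; the exact maximiser is used here.)
Optimal iterations = 6

6


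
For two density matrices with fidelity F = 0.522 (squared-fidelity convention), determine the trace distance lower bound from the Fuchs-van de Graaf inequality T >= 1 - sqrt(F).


Fuchs-van de Graaf (squared-fidelity convention): 1 - sqrt(F) <= T <= sqrt(1 - F).
Lower bound: T >= 1 - sqrt(F)
sqrt(F) = sqrt(0.522) = 0.7225
T >= 1 - 0.7225
T >= 0.2775

0.2775


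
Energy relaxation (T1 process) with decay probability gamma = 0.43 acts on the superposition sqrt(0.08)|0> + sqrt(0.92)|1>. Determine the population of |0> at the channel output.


For amplitude damping with parameter gamma on state sqrt(a)|0> + sqrt(b)|1>:
alpha^2 = 0.08, beta^2 = 0.92
P(|0>) = alpha^2 + gamma * beta^2
= 0.08 + 0.43 * 0.92
= 0.08 + 0.3956
= 0.4756

0.4756


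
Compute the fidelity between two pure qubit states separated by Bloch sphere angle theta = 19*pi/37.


For states separated by angle theta on Bloch sphere:
F = cos^2(theta/2)
theta = 19*pi/37 = 1.6133
theta/2 = 0.8066
cos(theta/2) = 0.6919
F = 0.4788

0.4788


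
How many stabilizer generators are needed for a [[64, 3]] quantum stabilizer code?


For an [[n,k]] stabilizer code:
Number of stabilizer generators = n - k
= 64 - 3
= 61

61


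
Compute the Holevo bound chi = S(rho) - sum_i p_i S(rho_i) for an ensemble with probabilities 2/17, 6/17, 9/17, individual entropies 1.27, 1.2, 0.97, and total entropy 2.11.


chi = S(rho) - sum_i p_i * S(rho_i)
Weighted entropy = 2/17 * 1.27 + 6/17 * 1.2 + 9/17 * 0.97
= 1.0865
chi = 2.11 - 1.0865
= 1.0235

1.0235
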